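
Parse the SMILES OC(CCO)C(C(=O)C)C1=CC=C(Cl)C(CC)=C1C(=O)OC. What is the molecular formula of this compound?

Walk through each heavy atom and fill implicit hydrogens from standard valence (C 4, N 3, O 2, S 2, halogen 1):
  atom 1: O, bond orders sum to 1 (valence 2) → 1 H
  atom 2: C, bond orders sum to 3 (valence 4) → 1 H
  atom 3: C, bond orders sum to 2 (valence 4) → 2 H
  atom 4: C, bond orders sum to 2 (valence 4) → 2 H
  atom 5: O, bond orders sum to 1 (valence 2) → 1 H
  atom 6: C, bond orders sum to 3 (valence 4) → 1 H
  atom 7: C, bond orders sum to 4 (valence 4) → 0 H
  atom 8: O, bond orders sum to 2 (valence 2) → 0 H
  atom 9: C, bond orders sum to 1 (valence 4) → 3 H
  atom 10: C, bond orders sum to 4 (valence 4) → 0 H
  atom 11: C, bond orders sum to 3 (valence 4) → 1 H
  atom 12: C, bond orders sum to 3 (valence 4) → 1 H
  atom 13: C, bond orders sum to 4 (valence 4) → 0 H
  atom 14: Cl (halogen, monovalent) → 0 H
  atom 15: C, bond orders sum to 4 (valence 4) → 0 H
  atom 16: C, bond orders sum to 2 (valence 4) → 2 H
  atom 17: C, bond orders sum to 1 (valence 4) → 3 H
  atom 18: C, bond orders sum to 4 (valence 4) → 0 H
  atom 19: C, bond orders sum to 4 (valence 4) → 0 H
  atom 20: O, bond orders sum to 2 (valence 2) → 0 H
  atom 21: O, bond orders sum to 2 (valence 2) → 0 H
  atom 22: C, bond orders sum to 1 (valence 4) → 3 H
Totals → C:16, H:21, Cl:1, O:5.

C16H21ClO5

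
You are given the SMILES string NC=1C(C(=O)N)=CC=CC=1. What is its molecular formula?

C7H8N2O

Walk through each heavy atom and fill implicit hydrogens from standard valence (C 4, N 3, O 2, S 2, halogen 1):
  atom 1: N, bond orders sum to 1 (valence 3) → 2 H
  atom 2: C, bond orders sum to 4 (valence 4) → 0 H
  atom 3: C, bond orders sum to 4 (valence 4) → 0 H
  atom 4: C, bond orders sum to 4 (valence 4) → 0 H
  atom 5: O, bond orders sum to 2 (valence 2) → 0 H
  atom 6: N, bond orders sum to 1 (valence 3) → 2 H
  atom 7: C, bond orders sum to 3 (valence 4) → 1 H
  atom 8: C, bond orders sum to 3 (valence 4) → 1 H
  atom 9: C, bond orders sum to 3 (valence 4) → 1 H
  atom 10: C, bond orders sum to 3 (valence 4) → 1 H
Totals → C:7, H:8, N:2, O:1.
In Hill order: C7H8N2O.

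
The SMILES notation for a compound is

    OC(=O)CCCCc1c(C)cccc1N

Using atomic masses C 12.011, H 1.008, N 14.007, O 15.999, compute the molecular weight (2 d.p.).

First, the molecular formula is C12H17NO2 (counting implicit H from valence).
  C: 12 × 12.011 = 144.132
  H: 17 × 1.008 = 17.136
  N: 1 × 14.007 = 14.007
  O: 2 × 15.999 = 31.998
Sum: 12×12.011 + 17×1.008 + 1×14.007 + 2×15.999 = 207.273 → 207.27 g/mol.

207.27 g/mol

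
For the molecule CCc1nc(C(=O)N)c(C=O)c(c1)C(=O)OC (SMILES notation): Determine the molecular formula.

C11H12N2O4

Walk through each heavy atom and fill implicit hydrogens from standard valence (C 4, N 3, O 2, S 2, halogen 1); for lowercase aromatic atoms, an aromatic c carries 1 H when it has two neighbours and 0 H with three, and aromatic n carries 0 H:
  atom 1: C, bond orders sum to 1 (valence 4) → 3 H
  atom 2: C, bond orders sum to 2 (valence 4) → 2 H
  atom 3: aromatic c, 3 neighbours → 0 H
  atom 4: aromatic n, 2 neighbours → 0 H
  atom 5: aromatic c, 3 neighbours → 0 H
  atom 6: C, bond orders sum to 4 (valence 4) → 0 H
  atom 7: O, bond orders sum to 2 (valence 2) → 0 H
  atom 8: N, bond orders sum to 1 (valence 3) → 2 H
  atom 9: aromatic c, 3 neighbours → 0 H
  atom 10: C, bond orders sum to 3 (valence 4) → 1 H
  atom 11: O, bond orders sum to 2 (valence 2) → 0 H
  atom 12: aromatic c, 3 neighbours → 0 H
  atom 13: aromatic c, 2 neighbours → 1 H
  atom 14: C, bond orders sum to 4 (valence 4) → 0 H
  atom 15: O, bond orders sum to 2 (valence 2) → 0 H
  atom 16: O, bond orders sum to 2 (valence 2) → 0 H
  atom 17: C, bond orders sum to 1 (valence 4) → 3 H
Totals → C:11, H:12, N:2, O:4.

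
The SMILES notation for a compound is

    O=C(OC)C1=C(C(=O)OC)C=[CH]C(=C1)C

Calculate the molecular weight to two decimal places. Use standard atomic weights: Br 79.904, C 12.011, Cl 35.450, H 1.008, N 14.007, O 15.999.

First, the molecular formula is C11H12O4 (counting implicit H from valence).
  C: 11 × 12.011 = 132.121
  H: 12 × 1.008 = 12.096
  O: 4 × 15.999 = 63.996
Sum: 11×12.011 + 12×1.008 + 4×15.999 = 208.213 → 208.21 g/mol.

208.21 g/mol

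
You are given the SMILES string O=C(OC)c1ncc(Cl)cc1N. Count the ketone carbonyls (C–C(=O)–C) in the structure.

Scan the SMILES for the ketone motif — none present.
Groups that are present: 1 ester, 1 primary amine.

0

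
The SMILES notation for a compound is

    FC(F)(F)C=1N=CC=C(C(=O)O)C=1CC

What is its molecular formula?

Walk through each heavy atom and fill implicit hydrogens from standard valence (C 4, N 3, O 2, S 2, halogen 1):
  atom 1: F (halogen, monovalent) → 0 H
  atom 2: C, bond orders sum to 4 (valence 4) → 0 H
  atom 3: F (halogen, monovalent) → 0 H
  atom 4: F (halogen, monovalent) → 0 H
  atom 5: C, bond orders sum to 4 (valence 4) → 0 H
  atom 6: N, bond orders sum to 3 (valence 3) → 0 H
  atom 7: C, bond orders sum to 3 (valence 4) → 1 H
  atom 8: C, bond orders sum to 3 (valence 4) → 1 H
  atom 9: C, bond orders sum to 4 (valence 4) → 0 H
  atom 10: C, bond orders sum to 4 (valence 4) → 0 H
  atom 11: O, bond orders sum to 2 (valence 2) → 0 H
  atom 12: O, bond orders sum to 1 (valence 2) → 1 H
  atom 13: C, bond orders sum to 4 (valence 4) → 0 H
  atom 14: C, bond orders sum to 2 (valence 4) → 2 H
  atom 15: C, bond orders sum to 1 (valence 4) → 3 H
Totals → C:9, H:8, F:3, N:1, O:2.

C9H8F3NO2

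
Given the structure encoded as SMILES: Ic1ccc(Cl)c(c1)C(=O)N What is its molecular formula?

C7H5ClINO

Walk through each heavy atom and fill implicit hydrogens from standard valence (C 4, N 3, O 2, S 2, halogen 1); for lowercase aromatic atoms, an aromatic c carries 1 H when it has two neighbours and 0 H with three, and aromatic n carries 0 H:
  atom 1: I (halogen, monovalent) → 0 H
  atom 2: aromatic c, 3 neighbours → 0 H
  atom 3: aromatic c, 2 neighbours → 1 H
  atom 4: aromatic c, 2 neighbours → 1 H
  atom 5: aromatic c, 3 neighbours → 0 H
  atom 6: Cl (halogen, monovalent) → 0 H
  atom 7: aromatic c, 3 neighbours → 0 H
  atom 8: aromatic c, 2 neighbours → 1 H
  atom 9: C, bond orders sum to 4 (valence 4) → 0 H
  atom 10: O, bond orders sum to 2 (valence 2) → 0 H
  atom 11: N, bond orders sum to 1 (valence 3) → 2 H
Totals → C:7, H:5, Cl:1, I:1, N:1, O:1.
In Hill order: C7H5ClINO.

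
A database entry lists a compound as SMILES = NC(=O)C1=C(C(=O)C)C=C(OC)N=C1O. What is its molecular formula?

Walk through each heavy atom and fill implicit hydrogens from standard valence (C 4, N 3, O 2, S 2, halogen 1):
  atom 1: N, bond orders sum to 1 (valence 3) → 2 H
  atom 2: C, bond orders sum to 4 (valence 4) → 0 H
  atom 3: O, bond orders sum to 2 (valence 2) → 0 H
  atom 4: C, bond orders sum to 4 (valence 4) → 0 H
  atom 5: C, bond orders sum to 4 (valence 4) → 0 H
  atom 6: C, bond orders sum to 4 (valence 4) → 0 H
  atom 7: O, bond orders sum to 2 (valence 2) → 0 H
  atom 8: C, bond orders sum to 1 (valence 4) → 3 H
  atom 9: C, bond orders sum to 3 (valence 4) → 1 H
  atom 10: C, bond orders sum to 4 (valence 4) → 0 H
  atom 11: O, bond orders sum to 2 (valence 2) → 0 H
  atom 12: C, bond orders sum to 1 (valence 4) → 3 H
  atom 13: N, bond orders sum to 3 (valence 3) → 0 H
  atom 14: C, bond orders sum to 4 (valence 4) → 0 H
  atom 15: O, bond orders sum to 1 (valence 2) → 1 H
Totals → C:9, H:10, N:2, O:4.
In Hill order: C9H10N2O4.

C9H10N2O4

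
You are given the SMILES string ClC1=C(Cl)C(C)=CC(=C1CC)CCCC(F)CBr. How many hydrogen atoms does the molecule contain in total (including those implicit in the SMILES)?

18

Walk through each heavy atom and fill implicit hydrogens from standard valence (C 4, N 3, O 2, S 2, halogen 1):
  atom 1: Cl (halogen, monovalent) → 0 H
  atom 2: C, bond orders sum to 4 (valence 4) → 0 H
  atom 3: C, bond orders sum to 4 (valence 4) → 0 H
  atom 4: Cl (halogen, monovalent) → 0 H
  atom 5: C, bond orders sum to 4 (valence 4) → 0 H
  atom 6: C, bond orders sum to 1 (valence 4) → 3 H
  atom 7: C, bond orders sum to 3 (valence 4) → 1 H
  atom 8: C, bond orders sum to 4 (valence 4) → 0 H
  atom 9: C, bond orders sum to 4 (valence 4) → 0 H
  atom 10: C, bond orders sum to 2 (valence 4) → 2 H
  atom 11: C, bond orders sum to 1 (valence 4) → 3 H
  atom 12: C, bond orders sum to 2 (valence 4) → 2 H
  atom 13: C, bond orders sum to 2 (valence 4) → 2 H
  atom 14: C, bond orders sum to 2 (valence 4) → 2 H
  atom 15: C, bond orders sum to 3 (valence 4) → 1 H
  atom 16: F (halogen, monovalent) → 0 H
  atom 17: C, bond orders sum to 2 (valence 4) → 2 H
  atom 18: Br (halogen, monovalent) → 0 H
Total hydrogens: 18.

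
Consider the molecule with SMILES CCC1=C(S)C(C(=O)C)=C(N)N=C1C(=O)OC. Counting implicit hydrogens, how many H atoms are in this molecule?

Walk through each heavy atom and fill implicit hydrogens from standard valence (C 4, N 3, O 2, S 2, halogen 1):
  atom 1: C, bond orders sum to 1 (valence 4) → 3 H
  atom 2: C, bond orders sum to 2 (valence 4) → 2 H
  atom 3: C, bond orders sum to 4 (valence 4) → 0 H
  atom 4: C, bond orders sum to 4 (valence 4) → 0 H
  atom 5: S, bond orders sum to 1 (valence 2) → 1 H
  atom 6: C, bond orders sum to 4 (valence 4) → 0 H
  atom 7: C, bond orders sum to 4 (valence 4) → 0 H
  atom 8: O, bond orders sum to 2 (valence 2) → 0 H
  atom 9: C, bond orders sum to 1 (valence 4) → 3 H
  atom 10: C, bond orders sum to 4 (valence 4) → 0 H
  atom 11: N, bond orders sum to 1 (valence 3) → 2 H
  atom 12: N, bond orders sum to 3 (valence 3) → 0 H
  atom 13: C, bond orders sum to 4 (valence 4) → 0 H
  atom 14: C, bond orders sum to 4 (valence 4) → 0 H
  atom 15: O, bond orders sum to 2 (valence 2) → 0 H
  atom 16: O, bond orders sum to 2 (valence 2) → 0 H
  atom 17: C, bond orders sum to 1 (valence 4) → 3 H
Total hydrogens: 14.

14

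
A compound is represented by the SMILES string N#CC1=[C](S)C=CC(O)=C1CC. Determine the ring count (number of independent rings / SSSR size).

In SMILES, each pair of matching ring-closure digits denotes one ring-closing bond; the number of such bonds equals the number of independent rings.
Ring-closure bonds here: 1.

1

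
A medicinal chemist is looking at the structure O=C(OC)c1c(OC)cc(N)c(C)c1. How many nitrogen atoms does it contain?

Scan the SMILES for N atoms (remember two-letter symbols like Cl and Br are single atoms).
Nitrogen count: 1.

1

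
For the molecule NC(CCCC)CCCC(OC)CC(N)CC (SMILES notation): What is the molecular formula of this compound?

Walk through each heavy atom and fill implicit hydrogens from standard valence (C 4, N 3, O 2, S 2, halogen 1):
  atom 1: N, bond orders sum to 1 (valence 3) → 2 H
  atom 2: C, bond orders sum to 3 (valence 4) → 1 H
  atom 3: C, bond orders sum to 2 (valence 4) → 2 H
  atom 4: C, bond orders sum to 2 (valence 4) → 2 H
  atom 5: C, bond orders sum to 2 (valence 4) → 2 H
  atom 6: C, bond orders sum to 1 (valence 4) → 3 H
  atom 7: C, bond orders sum to 2 (valence 4) → 2 H
  atom 8: C, bond orders sum to 2 (valence 4) → 2 H
  atom 9: C, bond orders sum to 2 (valence 4) → 2 H
  atom 10: C, bond orders sum to 3 (valence 4) → 1 H
  atom 11: O, bond orders sum to 2 (valence 2) → 0 H
  atom 12: C, bond orders sum to 1 (valence 4) → 3 H
  atom 13: C, bond orders sum to 2 (valence 4) → 2 H
  atom 14: C, bond orders sum to 3 (valence 4) → 1 H
  atom 15: N, bond orders sum to 1 (valence 3) → 2 H
  atom 16: C, bond orders sum to 2 (valence 4) → 2 H
  atom 17: C, bond orders sum to 1 (valence 4) → 3 H
Totals → C:14, H:32, N:2, O:1.

C14H32N2O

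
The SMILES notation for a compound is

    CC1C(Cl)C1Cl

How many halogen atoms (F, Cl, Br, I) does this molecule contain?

Halogen atoms appear at heavy-atom positions 4, 6 (2×Cl).
Halogen count: 2.

2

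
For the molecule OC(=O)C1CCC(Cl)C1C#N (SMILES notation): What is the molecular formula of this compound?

C7H8ClNO2

Walk through each heavy atom and fill implicit hydrogens from standard valence (C 4, N 3, O 2, S 2, halogen 1):
  atom 1: O, bond orders sum to 1 (valence 2) → 1 H
  atom 2: C, bond orders sum to 4 (valence 4) → 0 H
  atom 3: O, bond orders sum to 2 (valence 2) → 0 H
  atom 4: C, bond orders sum to 3 (valence 4) → 1 H
  atom 5: C, bond orders sum to 2 (valence 4) → 2 H
  atom 6: C, bond orders sum to 2 (valence 4) → 2 H
  atom 7: C, bond orders sum to 3 (valence 4) → 1 H
  atom 8: Cl (halogen, monovalent) → 0 H
  atom 9: C, bond orders sum to 3 (valence 4) → 1 H
  atom 10: C, bond orders sum to 4 (valence 4) → 0 H
  atom 11: N, bond orders sum to 3 (valence 3) → 0 H
Totals → C:7, H:8, Cl:1, N:1, O:2.
In Hill order: C7H8ClNO2.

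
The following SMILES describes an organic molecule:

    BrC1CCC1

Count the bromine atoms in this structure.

Scan the SMILES for Br atoms (remember two-letter symbols like Cl and Br are single atoms).
Bromine count: 1.

1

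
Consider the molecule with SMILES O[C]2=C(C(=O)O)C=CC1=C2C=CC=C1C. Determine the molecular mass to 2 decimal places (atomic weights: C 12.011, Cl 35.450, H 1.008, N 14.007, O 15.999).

First, the molecular formula is C12H10O3 (counting implicit H from valence).
  C: 12 × 12.011 = 144.132
  H: 10 × 1.008 = 10.080
  O: 3 × 15.999 = 47.997
Sum: 12×12.011 + 10×1.008 + 3×15.999 = 202.209 → 202.21 g/mol.

202.21 g/mol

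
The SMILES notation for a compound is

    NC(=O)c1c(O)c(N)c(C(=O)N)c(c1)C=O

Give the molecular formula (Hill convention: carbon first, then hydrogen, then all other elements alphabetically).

C9H9N3O4

Walk through each heavy atom and fill implicit hydrogens from standard valence (C 4, N 3, O 2, S 2, halogen 1); for lowercase aromatic atoms, an aromatic c carries 1 H when it has two neighbours and 0 H with three, and aromatic n carries 0 H:
  atom 1: N, bond orders sum to 1 (valence 3) → 2 H
  atom 2: C, bond orders sum to 4 (valence 4) → 0 H
  atom 3: O, bond orders sum to 2 (valence 2) → 0 H
  atom 4: aromatic c, 3 neighbours → 0 H
  atom 5: aromatic c, 3 neighbours → 0 H
  atom 6: O, bond orders sum to 1 (valence 2) → 1 H
  atom 7: aromatic c, 3 neighbours → 0 H
  atom 8: N, bond orders sum to 1 (valence 3) → 2 H
  atom 9: aromatic c, 3 neighbours → 0 H
  atom 10: C, bond orders sum to 4 (valence 4) → 0 H
  atom 11: O, bond orders sum to 2 (valence 2) → 0 H
  atom 12: N, bond orders sum to 1 (valence 3) → 2 H
  atom 13: aromatic c, 3 neighbours → 0 H
  atom 14: aromatic c, 2 neighbours → 1 H
  atom 15: C, bond orders sum to 3 (valence 4) → 1 H
  atom 16: O, bond orders sum to 2 (valence 2) → 0 H
Totals → C:9, H:9, N:3, O:4.
In Hill order: C9H9N3O4.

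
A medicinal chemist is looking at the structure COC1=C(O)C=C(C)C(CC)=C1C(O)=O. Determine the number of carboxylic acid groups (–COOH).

The carboxylic acid motif appears at heavy-atom position 13 in the SMILES.
Other groups present: 1 ether, 1 hydroxyl.
Carboxylic acid count: 1.

1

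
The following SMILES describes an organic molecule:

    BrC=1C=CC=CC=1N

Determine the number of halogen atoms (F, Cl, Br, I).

1

Halogen atoms appear at heavy-atom position 1 (1×Br).
Other groups present: 1 primary amine.
Halogen count: 1.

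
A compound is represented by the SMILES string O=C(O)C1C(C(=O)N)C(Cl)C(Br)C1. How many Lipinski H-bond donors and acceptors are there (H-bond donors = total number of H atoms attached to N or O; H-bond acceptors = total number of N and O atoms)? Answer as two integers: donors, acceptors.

Donors: find every N or O and count the H atoms it carries.
  atom 1 (O): bond orders sum to 2 → 0 H
  atom 3 (O): bond orders sum to 1 → 1 H
  atom 7 (O): bond orders sum to 2 → 0 H
  atom 8 (N): bond orders sum to 1 → 2 H
Lipinski HBD = 3.
Acceptors: N atoms = 1, O atoms = 3 → HBA = 4.

3, 4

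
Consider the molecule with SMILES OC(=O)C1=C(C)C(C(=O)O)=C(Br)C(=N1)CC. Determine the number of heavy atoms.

16

Every atom symbol written in the SMILES (organic subset) is one heavy atom; implicit H are not written.
Heavy atoms by element → Br:1, C:10, N:1, O:4.
Total: 16.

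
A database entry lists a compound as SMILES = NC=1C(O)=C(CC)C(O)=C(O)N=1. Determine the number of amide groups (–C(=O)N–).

0

Scan the SMILES for the amide motif — none present.
Groups that are present: 3 hydroxyl, 1 primary amine.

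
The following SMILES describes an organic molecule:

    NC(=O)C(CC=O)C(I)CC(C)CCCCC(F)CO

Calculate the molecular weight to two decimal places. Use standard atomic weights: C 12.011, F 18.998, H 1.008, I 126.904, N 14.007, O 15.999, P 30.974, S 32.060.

First, the molecular formula is C14H25FINO3 (counting implicit H from valence).
  C: 14 × 12.011 = 168.154
  F: 1 × 18.998 = 18.998
  H: 25 × 1.008 = 25.200
  I: 1 × 126.904 = 126.904
  N: 1 × 14.007 = 14.007
  O: 3 × 15.999 = 47.997
Sum: 14×12.011 + 1×18.998 + 25×1.008 + 1×126.904 + 1×14.007 + 3×15.999 = 401.260 → 401.26 g/mol.

401.26 g/mol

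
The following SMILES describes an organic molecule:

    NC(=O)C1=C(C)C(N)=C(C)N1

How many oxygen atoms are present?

1

Scan the SMILES for O atoms (remember two-letter symbols like Cl and Br are single atoms).
Oxygen count: 1.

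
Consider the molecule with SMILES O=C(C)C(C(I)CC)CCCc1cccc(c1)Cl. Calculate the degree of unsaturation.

5

Molecular formula: C15H20ClIO.
DoU = (2C + 2 + N − H − X) / 2, where X is the halogen count and O/S are ignored.
    = (2·15 + 2 + 0 − 20 − 2) / 2 = 10 / 2 = 5.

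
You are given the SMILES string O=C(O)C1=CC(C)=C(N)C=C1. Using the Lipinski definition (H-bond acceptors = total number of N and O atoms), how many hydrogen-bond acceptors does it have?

3

N atoms: 1; O atoms: 2.
Lipinski HBA = 1 + 2 = 3.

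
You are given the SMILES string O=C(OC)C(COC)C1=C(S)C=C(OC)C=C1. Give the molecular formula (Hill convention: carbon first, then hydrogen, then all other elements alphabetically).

C12H16O4S

Walk through each heavy atom and fill implicit hydrogens from standard valence (C 4, N 3, O 2, S 2, halogen 1):
  atom 1: O, bond orders sum to 2 (valence 2) → 0 H
  atom 2: C, bond orders sum to 4 (valence 4) → 0 H
  atom 3: O, bond orders sum to 2 (valence 2) → 0 H
  atom 4: C, bond orders sum to 1 (valence 4) → 3 H
  atom 5: C, bond orders sum to 3 (valence 4) → 1 H
  atom 6: C, bond orders sum to 2 (valence 4) → 2 H
  atom 7: O, bond orders sum to 2 (valence 2) → 0 H
  atom 8: C, bond orders sum to 1 (valence 4) → 3 H
  atom 9: C, bond orders sum to 4 (valence 4) → 0 H
  atom 10: C, bond orders sum to 4 (valence 4) → 0 H
  atom 11: S, bond orders sum to 1 (valence 2) → 1 H
  atom 12: C, bond orders sum to 3 (valence 4) → 1 H
  atom 13: C, bond orders sum to 4 (valence 4) → 0 H
  atom 14: O, bond orders sum to 2 (valence 2) → 0 H
  atom 15: C, bond orders sum to 1 (valence 4) → 3 H
  atom 16: C, bond orders sum to 3 (valence 4) → 1 H
  atom 17: C, bond orders sum to 3 (valence 4) → 1 H
Totals → C:12, H:16, O:4, S:1.
In Hill order: C12H16O4S.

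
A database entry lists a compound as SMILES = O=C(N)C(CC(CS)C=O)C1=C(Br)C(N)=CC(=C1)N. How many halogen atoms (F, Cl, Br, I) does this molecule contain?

1

Halogen atoms appear at heavy-atom position 13 (1×Br).
Other groups present: 1 aldehyde, 1 amide, 2 primary amine, 1 thiol.
Halogen count: 1.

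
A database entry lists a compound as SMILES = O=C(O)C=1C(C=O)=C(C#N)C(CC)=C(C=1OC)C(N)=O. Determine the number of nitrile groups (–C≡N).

1

The nitrile motif appears at heavy-atom position 9 in the SMILES.
Other groups present: 1 aldehyde, 1 amide, 1 carboxylic acid, 1 ether.
Nitrile count: 1.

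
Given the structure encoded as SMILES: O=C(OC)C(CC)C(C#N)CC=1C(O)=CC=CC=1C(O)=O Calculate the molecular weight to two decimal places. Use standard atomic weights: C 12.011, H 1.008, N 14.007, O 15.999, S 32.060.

291.30 g/mol

First, the molecular formula is C15H17NO5 (counting implicit H from valence).
  C: 15 × 12.011 = 180.165
  H: 17 × 1.008 = 17.136
  N: 1 × 14.007 = 14.007
  O: 5 × 15.999 = 79.995
Sum: 15×12.011 + 17×1.008 + 1×14.007 + 5×15.999 = 291.303 → 291.30 g/mol.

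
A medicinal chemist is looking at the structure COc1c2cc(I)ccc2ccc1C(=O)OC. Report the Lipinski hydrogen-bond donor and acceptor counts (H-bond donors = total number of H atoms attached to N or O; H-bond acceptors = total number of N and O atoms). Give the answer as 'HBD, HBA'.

Donors: find every N or O and count the H atoms it carries.
  atom 2 (O): bond orders sum to 2 → 0 H
  atom 15 (O): bond orders sum to 2 → 0 H
  atom 16 (O): bond orders sum to 2 → 0 H
Lipinski HBD = 0.
Acceptors: N atoms = 0, O atoms = 3 → HBA = 3.

0, 3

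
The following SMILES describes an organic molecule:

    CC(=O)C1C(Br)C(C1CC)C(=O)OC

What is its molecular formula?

C10H15BrO3

Walk through each heavy atom and fill implicit hydrogens from standard valence (C 4, N 3, O 2, S 2, halogen 1):
  atom 1: C, bond orders sum to 1 (valence 4) → 3 H
  atom 2: C, bond orders sum to 4 (valence 4) → 0 H
  atom 3: O, bond orders sum to 2 (valence 2) → 0 H
  atom 4: C, bond orders sum to 3 (valence 4) → 1 H
  atom 5: C, bond orders sum to 3 (valence 4) → 1 H
  atom 6: Br (halogen, monovalent) → 0 H
  atom 7: C, bond orders sum to 3 (valence 4) → 1 H
  atom 8: C, bond orders sum to 3 (valence 4) → 1 H
  atom 9: C, bond orders sum to 2 (valence 4) → 2 H
  atom 10: C, bond orders sum to 1 (valence 4) → 3 H
  atom 11: C, bond orders sum to 4 (valence 4) → 0 H
  atom 12: O, bond orders sum to 2 (valence 2) → 0 H
  atom 13: O, bond orders sum to 2 (valence 2) → 0 H
  atom 14: C, bond orders sum to 1 (valence 4) → 3 H
Totals → C:10, H:15, Br:1, O:3.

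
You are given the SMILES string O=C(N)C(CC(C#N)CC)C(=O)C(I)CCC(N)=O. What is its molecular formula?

Walk through each heavy atom and fill implicit hydrogens from standard valence (C 4, N 3, O 2, S 2, halogen 1):
  atom 1: O, bond orders sum to 2 (valence 2) → 0 H
  atom 2: C, bond orders sum to 4 (valence 4) → 0 H
  atom 3: N, bond orders sum to 1 (valence 3) → 2 H
  atom 4: C, bond orders sum to 3 (valence 4) → 1 H
  atom 5: C, bond orders sum to 2 (valence 4) → 2 H
  atom 6: C, bond orders sum to 3 (valence 4) → 1 H
  atom 7: C, bond orders sum to 4 (valence 4) → 0 H
  atom 8: N, bond orders sum to 3 (valence 3) → 0 H
  atom 9: C, bond orders sum to 2 (valence 4) → 2 H
  atom 10: C, bond orders sum to 1 (valence 4) → 3 H
  atom 11: C, bond orders sum to 4 (valence 4) → 0 H
  atom 12: O, bond orders sum to 2 (valence 2) → 0 H
  atom 13: C, bond orders sum to 3 (valence 4) → 1 H
  atom 14: I (halogen, monovalent) → 0 H
  atom 15: C, bond orders sum to 2 (valence 4) → 2 H
  atom 16: C, bond orders sum to 2 (valence 4) → 2 H
  atom 17: C, bond orders sum to 4 (valence 4) → 0 H
  atom 18: N, bond orders sum to 1 (valence 3) → 2 H
  atom 19: O, bond orders sum to 2 (valence 2) → 0 H
Totals → C:12, H:18, I:1, N:3, O:3.

C12H18IN3O3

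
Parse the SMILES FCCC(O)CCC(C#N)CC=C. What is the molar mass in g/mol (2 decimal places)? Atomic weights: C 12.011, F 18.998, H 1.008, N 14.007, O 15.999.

First, the molecular formula is C10H16FNO (counting implicit H from valence).
  C: 10 × 12.011 = 120.110
  F: 1 × 18.998 = 18.998
  H: 16 × 1.008 = 16.128
  N: 1 × 14.007 = 14.007
  O: 1 × 15.999 = 15.999
Sum: 10×12.011 + 1×18.998 + 16×1.008 + 1×14.007 + 1×15.999 = 185.242 → 185.24 g/mol.

185.24 g/mol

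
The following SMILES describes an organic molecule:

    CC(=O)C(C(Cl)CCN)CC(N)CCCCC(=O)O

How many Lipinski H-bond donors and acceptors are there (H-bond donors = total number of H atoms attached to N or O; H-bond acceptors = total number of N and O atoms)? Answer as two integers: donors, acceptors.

5, 5

Donors: find every N or O and count the H atoms it carries.
  atom 3 (O): bond orders sum to 2 → 0 H
  atom 9 (N): bond orders sum to 1 → 2 H
  atom 12 (N): bond orders sum to 1 → 2 H
  atom 18 (O): bond orders sum to 2 → 0 H
  atom 19 (O): bond orders sum to 1 → 1 H
Lipinski HBD = 5.
Acceptors: N atoms = 2, O atoms = 3 → HBA = 5.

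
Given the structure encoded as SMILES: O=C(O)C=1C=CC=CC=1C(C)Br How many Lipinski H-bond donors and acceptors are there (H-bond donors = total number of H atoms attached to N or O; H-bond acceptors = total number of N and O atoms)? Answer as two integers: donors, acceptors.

1, 2

Donors: find every N or O and count the H atoms it carries.
  atom 1 (O): bond orders sum to 2 → 0 H
  atom 3 (O): bond orders sum to 1 → 1 H
Lipinski HBD = 1.
Acceptors: N atoms = 0, O atoms = 2 → HBA = 2.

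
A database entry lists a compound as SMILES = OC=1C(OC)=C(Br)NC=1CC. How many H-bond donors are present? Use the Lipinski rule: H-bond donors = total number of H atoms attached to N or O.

2

Donors: find every N or O and count the H atoms it carries.
  atom 1 (O): bond orders sum to 1 → 1 H
  atom 4 (O): bond orders sum to 2 → 0 H
  atom 8 (N): bond orders sum to 2 → 1 H
Lipinski HBD = 2.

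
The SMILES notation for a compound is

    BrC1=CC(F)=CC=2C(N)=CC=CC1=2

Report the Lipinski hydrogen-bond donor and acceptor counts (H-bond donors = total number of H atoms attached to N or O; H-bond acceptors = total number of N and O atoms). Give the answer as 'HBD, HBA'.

Donors: find every N or O and count the H atoms it carries.
  atom 9 (N): bond orders sum to 1 → 2 H
Lipinski HBD = 2.
Acceptors: N atoms = 1, O atoms = 0 → HBA = 1.

2, 1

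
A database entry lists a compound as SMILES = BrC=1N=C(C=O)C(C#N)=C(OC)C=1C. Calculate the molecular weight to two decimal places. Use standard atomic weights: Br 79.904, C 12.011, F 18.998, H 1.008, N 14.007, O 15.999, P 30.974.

255.07 g/mol

First, the molecular formula is C9H7BrN2O2 (counting implicit H from valence).
  Br: 1 × 79.904 = 79.904
  C: 9 × 12.011 = 108.099
  H: 7 × 1.008 = 7.056
  N: 2 × 14.007 = 28.014
  O: 2 × 15.999 = 31.998
Sum: 1×79.904 + 9×12.011 + 7×1.008 + 2×14.007 + 2×15.999 = 255.071 → 255.07 g/mol.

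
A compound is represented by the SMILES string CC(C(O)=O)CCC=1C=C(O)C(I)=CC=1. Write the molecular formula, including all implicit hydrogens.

C11H13IO3

Walk through each heavy atom and fill implicit hydrogens from standard valence (C 4, N 3, O 2, S 2, halogen 1):
  atom 1: C, bond orders sum to 1 (valence 4) → 3 H
  atom 2: C, bond orders sum to 3 (valence 4) → 1 H
  atom 3: C, bond orders sum to 4 (valence 4) → 0 H
  atom 4: O, bond orders sum to 1 (valence 2) → 1 H
  atom 5: O, bond orders sum to 2 (valence 2) → 0 H
  atom 6: C, bond orders sum to 2 (valence 4) → 2 H
  atom 7: C, bond orders sum to 2 (valence 4) → 2 H
  atom 8: C, bond orders sum to 4 (valence 4) → 0 H
  atom 9: C, bond orders sum to 3 (valence 4) → 1 H
  atom 10: C, bond orders sum to 4 (valence 4) → 0 H
  atom 11: O, bond orders sum to 1 (valence 2) → 1 H
  atom 12: C, bond orders sum to 4 (valence 4) → 0 H
  atom 13: I (halogen, monovalent) → 0 H
  atom 14: C, bond orders sum to 3 (valence 4) → 1 H
  atom 15: C, bond orders sum to 3 (valence 4) → 1 H
Totals → C:11, H:13, I:1, O:3.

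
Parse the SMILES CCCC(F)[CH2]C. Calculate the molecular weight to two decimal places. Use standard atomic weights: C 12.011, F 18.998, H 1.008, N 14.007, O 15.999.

104.17 g/mol

First, the molecular formula is C6H13F (counting implicit H from valence).
  C: 6 × 12.011 = 72.066
  F: 1 × 18.998 = 18.998
  H: 13 × 1.008 = 13.104
Sum: 6×12.011 + 1×18.998 + 13×1.008 = 104.168 → 104.17 g/mol.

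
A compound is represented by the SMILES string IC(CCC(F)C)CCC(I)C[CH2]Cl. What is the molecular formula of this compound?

C10H18ClFI2

Walk through each heavy atom and fill implicit hydrogens from standard valence (C 4, N 3, O 2, S 2, halogen 1):
  atom 1: I (halogen, monovalent) → 0 H
  atom 2: C, bond orders sum to 3 (valence 4) → 1 H
  atom 3: C, bond orders sum to 2 (valence 4) → 2 H
  atom 4: C, bond orders sum to 2 (valence 4) → 2 H
  atom 5: C, bond orders sum to 3 (valence 4) → 1 H
  atom 6: F (halogen, monovalent) → 0 H
  atom 7: C, bond orders sum to 1 (valence 4) → 3 H
  atom 8: C, bond orders sum to 2 (valence 4) → 2 H
  atom 9: C, bond orders sum to 2 (valence 4) → 2 H
  atom 10: C, bond orders sum to 3 (valence 4) → 1 H
  atom 11: I (halogen, monovalent) → 0 H
  atom 12: C, bond orders sum to 2 (valence 4) → 2 H
  atom 13: C with explicit H count 2
  atom 14: Cl (halogen, monovalent) → 0 H
Totals → C:10, H:18, Cl:1, F:1, I:2.
In Hill order: C10H18ClFI2.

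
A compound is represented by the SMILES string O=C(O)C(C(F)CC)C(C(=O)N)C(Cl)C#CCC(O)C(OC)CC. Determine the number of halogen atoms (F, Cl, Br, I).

2

Halogen atoms appear at heavy-atom positions 6, 14 (1×Cl, 1×F).
Other groups present: 1 alkyne, 1 amide, 1 carboxylic acid, 1 ether, 1 hydroxyl.
Halogen count: 2.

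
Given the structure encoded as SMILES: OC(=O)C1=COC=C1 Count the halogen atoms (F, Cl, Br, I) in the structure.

Scan the SMILES for the halogen motif — none present.
Groups that are present: 1 carboxylic acid.

0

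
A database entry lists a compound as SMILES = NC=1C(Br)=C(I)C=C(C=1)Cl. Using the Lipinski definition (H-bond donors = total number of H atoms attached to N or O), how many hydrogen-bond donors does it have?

2

Donors: find every N or O and count the H atoms it carries.
  atom 1 (N): bond orders sum to 1 → 2 H
Lipinski HBD = 2.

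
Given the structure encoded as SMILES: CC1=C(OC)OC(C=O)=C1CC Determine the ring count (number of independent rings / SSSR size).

1

In SMILES, each pair of matching ring-closure digits denotes one ring-closing bond; the number of such bonds equals the number of independent rings.
Ring-closure bonds here: 1.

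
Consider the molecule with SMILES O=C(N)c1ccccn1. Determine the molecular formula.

Walk through each heavy atom and fill implicit hydrogens from standard valence (C 4, N 3, O 2, S 2, halogen 1); for lowercase aromatic atoms, an aromatic c carries 1 H when it has two neighbours and 0 H with three, and aromatic n carries 0 H:
  atom 1: O, bond orders sum to 2 (valence 2) → 0 H
  atom 2: C, bond orders sum to 4 (valence 4) → 0 H
  atom 3: N, bond orders sum to 1 (valence 3) → 2 H
  atom 4: aromatic c, 3 neighbours → 0 H
  atom 5: aromatic c, 2 neighbours → 1 H
  atom 6: aromatic c, 2 neighbours → 1 H
  atom 7: aromatic c, 2 neighbours → 1 H
  atom 8: aromatic c, 2 neighbours → 1 H
  atom 9: aromatic n, 2 neighbours → 0 H
Totals → C:6, H:6, N:2, O:1.

C6H6N2O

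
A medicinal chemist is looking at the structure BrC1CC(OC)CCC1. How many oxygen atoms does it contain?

1

Scan the SMILES for O atoms (remember two-letter symbols like Cl and Br are single atoms).
Oxygen count: 1.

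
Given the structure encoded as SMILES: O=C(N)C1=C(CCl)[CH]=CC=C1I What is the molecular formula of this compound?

C8H7ClINO

Walk through each heavy atom and fill implicit hydrogens from standard valence (C 4, N 3, O 2, S 2, halogen 1):
  atom 1: O, bond orders sum to 2 (valence 2) → 0 H
  atom 2: C, bond orders sum to 4 (valence 4) → 0 H
  atom 3: N, bond orders sum to 1 (valence 3) → 2 H
  atom 4: C, bond orders sum to 4 (valence 4) → 0 H
  atom 5: C, bond orders sum to 4 (valence 4) → 0 H
  atom 6: C, bond orders sum to 2 (valence 4) → 2 H
  atom 7: Cl (halogen, monovalent) → 0 H
  atom 8: C with explicit H count 1
  atom 9: C, bond orders sum to 3 (valence 4) → 1 H
  atom 10: C, bond orders sum to 3 (valence 4) → 1 H
  atom 11: C, bond orders sum to 4 (valence 4) → 0 H
  atom 12: I (halogen, monovalent) → 0 H
Totals → C:8, H:7, Cl:1, I:1, N:1, O:1.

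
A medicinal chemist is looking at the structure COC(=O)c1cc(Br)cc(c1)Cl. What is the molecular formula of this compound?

Walk through each heavy atom and fill implicit hydrogens from standard valence (C 4, N 3, O 2, S 2, halogen 1); for lowercase aromatic atoms, an aromatic c carries 1 H when it has two neighbours and 0 H with three, and aromatic n carries 0 H:
  atom 1: C, bond orders sum to 1 (valence 4) → 3 H
  atom 2: O, bond orders sum to 2 (valence 2) → 0 H
  atom 3: C, bond orders sum to 4 (valence 4) → 0 H
  atom 4: O, bond orders sum to 2 (valence 2) → 0 H
  atom 5: aromatic c, 3 neighbours → 0 H
  atom 6: aromatic c, 2 neighbours → 1 H
  atom 7: aromatic c, 3 neighbours → 0 H
  atom 8: Br (halogen, monovalent) → 0 H
  atom 9: aromatic c, 2 neighbours → 1 H
  atom 10: aromatic c, 3 neighbours → 0 H
  atom 11: aromatic c, 2 neighbours → 1 H
  atom 12: Cl (halogen, monovalent) → 0 H
Totals → C:8, H:6, Br:1, Cl:1, O:2.
In Hill order: C8H6BrClO2.

C8H6BrClO2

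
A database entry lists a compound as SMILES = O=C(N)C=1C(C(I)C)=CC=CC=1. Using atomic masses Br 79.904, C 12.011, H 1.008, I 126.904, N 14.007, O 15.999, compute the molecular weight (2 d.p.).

275.09 g/mol

First, the molecular formula is C9H10INO (counting implicit H from valence).
  C: 9 × 12.011 = 108.099
  H: 10 × 1.008 = 10.080
  I: 1 × 126.904 = 126.904
  N: 1 × 14.007 = 14.007
  O: 1 × 15.999 = 15.999
Sum: 9×12.011 + 10×1.008 + 1×126.904 + 1×14.007 + 1×15.999 = 275.089 → 275.09 g/mol.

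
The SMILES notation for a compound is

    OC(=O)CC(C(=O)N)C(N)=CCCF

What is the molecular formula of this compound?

Walk through each heavy atom and fill implicit hydrogens from standard valence (C 4, N 3, O 2, S 2, halogen 1):
  atom 1: O, bond orders sum to 1 (valence 2) → 1 H
  atom 2: C, bond orders sum to 4 (valence 4) → 0 H
  atom 3: O, bond orders sum to 2 (valence 2) → 0 H
  atom 4: C, bond orders sum to 2 (valence 4) → 2 H
  atom 5: C, bond orders sum to 3 (valence 4) → 1 H
  atom 6: C, bond orders sum to 4 (valence 4) → 0 H
  atom 7: O, bond orders sum to 2 (valence 2) → 0 H
  atom 8: N, bond orders sum to 1 (valence 3) → 2 H
  atom 9: C, bond orders sum to 4 (valence 4) → 0 H
  atom 10: N, bond orders sum to 1 (valence 3) → 2 H
  atom 11: C, bond orders sum to 3 (valence 4) → 1 H
  atom 12: C, bond orders sum to 2 (valence 4) → 2 H
  atom 13: C, bond orders sum to 2 (valence 4) → 2 H
  atom 14: F (halogen, monovalent) → 0 H
Totals → C:8, H:13, F:1, N:2, O:3.

C8H13FN2O3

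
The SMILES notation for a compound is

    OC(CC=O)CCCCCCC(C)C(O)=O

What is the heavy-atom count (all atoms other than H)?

Every atom symbol written in the SMILES (organic subset) is one heavy atom; implicit H are not written.
Heavy atoms by element → C:12, O:4.
Total: 16.

16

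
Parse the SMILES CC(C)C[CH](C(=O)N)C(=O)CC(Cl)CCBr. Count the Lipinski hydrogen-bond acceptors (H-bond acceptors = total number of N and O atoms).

N atoms: 1; O atoms: 2.
Lipinski HBA = 1 + 2 = 3.

3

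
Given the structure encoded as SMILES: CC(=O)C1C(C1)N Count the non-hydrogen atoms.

7

Every atom symbol written in the SMILES (organic subset) is one heavy atom; implicit H are not written.
Heavy atoms by element → C:5, N:1, O:1.
Total: 7.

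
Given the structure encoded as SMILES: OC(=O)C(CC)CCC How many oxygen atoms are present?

Scan the SMILES for O atoms (remember two-letter symbols like Cl and Br are single atoms).
Oxygen count: 2.

2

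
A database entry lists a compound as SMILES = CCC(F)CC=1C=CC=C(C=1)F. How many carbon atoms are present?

10

Count every carbon token in the SMILES (each C, including those in ring-closure positions and inside branches).
Carbon count: 10.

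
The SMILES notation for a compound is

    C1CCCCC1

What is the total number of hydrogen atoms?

12

Walk through each heavy atom and fill implicit hydrogens from standard valence (C 4, N 3, O 2, S 2, halogen 1):
  atom 1: C, bond orders sum to 2 (valence 4) → 2 H
  atom 2: C, bond orders sum to 2 (valence 4) → 2 H
  atom 3: C, bond orders sum to 2 (valence 4) → 2 H
  atom 4: C, bond orders sum to 2 (valence 4) → 2 H
  atom 5: C, bond orders sum to 2 (valence 4) → 2 H
  atom 6: C, bond orders sum to 2 (valence 4) → 2 H
Total hydrogens: 12.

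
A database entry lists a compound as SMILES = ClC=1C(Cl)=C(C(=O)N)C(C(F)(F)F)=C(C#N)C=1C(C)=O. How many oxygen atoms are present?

Scan the SMILES for O atoms (remember two-letter symbols like Cl and Br are single atoms).
Oxygen count: 2.

2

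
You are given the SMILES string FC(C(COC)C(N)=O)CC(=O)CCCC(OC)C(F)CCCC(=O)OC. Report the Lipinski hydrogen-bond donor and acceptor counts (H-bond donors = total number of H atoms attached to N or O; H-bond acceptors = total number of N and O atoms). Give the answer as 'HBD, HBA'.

Donors: find every N or O and count the H atoms it carries.
  atom 5 (O): bond orders sum to 2 → 0 H
  atom 8 (N): bond orders sum to 1 → 2 H
  atom 9 (O): bond orders sum to 2 → 0 H
  atom 12 (O): bond orders sum to 2 → 0 H
  atom 17 (O): bond orders sum to 2 → 0 H
  atom 25 (O): bond orders sum to 2 → 0 H
  atom 26 (O): bond orders sum to 2 → 0 H
Lipinski HBD = 2.
Acceptors: N atoms = 1, O atoms = 6 → HBA = 7.

2, 7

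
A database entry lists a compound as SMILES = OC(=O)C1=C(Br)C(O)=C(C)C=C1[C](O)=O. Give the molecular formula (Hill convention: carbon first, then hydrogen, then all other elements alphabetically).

C9H7BrO5

Walk through each heavy atom and fill implicit hydrogens from standard valence (C 4, N 3, O 2, S 2, halogen 1):
  atom 1: O, bond orders sum to 1 (valence 2) → 1 H
  atom 2: C, bond orders sum to 4 (valence 4) → 0 H
  atom 3: O, bond orders sum to 2 (valence 2) → 0 H
  atom 4: C, bond orders sum to 4 (valence 4) → 0 H
  atom 5: C, bond orders sum to 4 (valence 4) → 0 H
  atom 6: Br (halogen, monovalent) → 0 H
  atom 7: C, bond orders sum to 4 (valence 4) → 0 H
  atom 8: O, bond orders sum to 1 (valence 2) → 1 H
  atom 9: C, bond orders sum to 4 (valence 4) → 0 H
  atom 10: C, bond orders sum to 1 (valence 4) → 3 H
  atom 11: C, bond orders sum to 3 (valence 4) → 1 H
  atom 12: C, bond orders sum to 4 (valence 4) → 0 H
  atom 13: C with explicit H count 0
  atom 14: O, bond orders sum to 1 (valence 2) → 1 H
  atom 15: O, bond orders sum to 2 (valence 2) → 0 H
Totals → C:9, H:7, Br:1, O:5.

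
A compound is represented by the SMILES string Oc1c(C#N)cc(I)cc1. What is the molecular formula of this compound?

C7H4INO

Walk through each heavy atom and fill implicit hydrogens from standard valence (C 4, N 3, O 2, S 2, halogen 1); for lowercase aromatic atoms, an aromatic c carries 1 H when it has two neighbours and 0 H with three, and aromatic n carries 0 H:
  atom 1: O, bond orders sum to 1 (valence 2) → 1 H
  atom 2: aromatic c, 3 neighbours → 0 H
  atom 3: aromatic c, 3 neighbours → 0 H
  atom 4: C, bond orders sum to 4 (valence 4) → 0 H
  atom 5: N, bond orders sum to 3 (valence 3) → 0 H
  atom 6: aromatic c, 2 neighbours → 1 H
  atom 7: aromatic c, 3 neighbours → 0 H
  atom 8: I (halogen, monovalent) → 0 H
  atom 9: aromatic c, 2 neighbours → 1 H
  atom 10: aromatic c, 2 neighbours → 1 H
Totals → C:7, H:4, I:1, N:1, O:1.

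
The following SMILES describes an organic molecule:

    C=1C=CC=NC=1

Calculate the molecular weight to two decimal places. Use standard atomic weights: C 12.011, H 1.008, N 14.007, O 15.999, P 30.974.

First, the molecular formula is C5H5N (counting implicit H from valence).
  C: 5 × 12.011 = 60.055
  H: 5 × 1.008 = 5.040
  N: 1 × 14.007 = 14.007
Sum: 5×12.011 + 5×1.008 + 1×14.007 = 79.102 → 79.10 g/mol.

79.10 g/mol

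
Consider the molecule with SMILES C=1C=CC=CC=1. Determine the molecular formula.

C6H6

Walk through each heavy atom and fill implicit hydrogens from standard valence (C 4, N 3, O 2, S 2, halogen 1):
  atom 1: C, bond orders sum to 3 (valence 4) → 1 H
  atom 2: C, bond orders sum to 3 (valence 4) → 1 H
  atom 3: C, bond orders sum to 3 (valence 4) → 1 H
  atom 4: C, bond orders sum to 3 (valence 4) → 1 H
  atom 5: C, bond orders sum to 3 (valence 4) → 1 H
  atom 6: C, bond orders sum to 3 (valence 4) → 1 H
Totals → C:6, H:6.
In Hill order: C6H6.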